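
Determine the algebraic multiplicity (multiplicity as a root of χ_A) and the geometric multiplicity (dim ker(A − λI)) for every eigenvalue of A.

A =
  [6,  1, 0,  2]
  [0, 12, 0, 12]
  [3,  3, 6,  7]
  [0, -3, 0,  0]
λ = 6: alg = 4, geom = 2

Step 1 — factor the characteristic polynomial to read off the algebraic multiplicities:
  χ_A(x) = (x - 6)^4

Step 2 — compute geometric multiplicities via the rank-nullity identity g(λ) = n − rank(A − λI):
  rank(A − (6)·I) = 2, so dim ker(A − (6)·I) = n − 2 = 2

Summary:
  λ = 6: algebraic multiplicity = 4, geometric multiplicity = 2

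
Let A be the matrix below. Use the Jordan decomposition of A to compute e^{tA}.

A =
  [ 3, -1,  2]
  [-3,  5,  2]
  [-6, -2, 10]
e^{tA} =
  [-3*t*exp(6*t) + exp(6*t), -t*exp(6*t), 2*t*exp(6*t)]
  [-3*t*exp(6*t), -t*exp(6*t) + exp(6*t), 2*t*exp(6*t)]
  [-6*t*exp(6*t), -2*t*exp(6*t), 4*t*exp(6*t) + exp(6*t)]

Strategy: write A = P · J · P⁻¹ where J is a Jordan canonical form, so e^{tA} = P · e^{tJ} · P⁻¹, and e^{tJ} can be computed block-by-block.

A has Jordan form
J =
  [6, 1, 0]
  [0, 6, 0]
  [0, 0, 6]
(up to reordering of blocks).

Per-block formulas:
  For a 2×2 Jordan block J_2(6): exp(t · J_2(6)) = e^(6t)·(I + t·N), where N is the 2×2 nilpotent shift.
  For a 1×1 block at λ = 6: exp(t · [6]) = [e^(6t)].

After assembling e^{tJ} and conjugating by P, we get:

e^{tA} =
  [-3*t*exp(6*t) + exp(6*t), -t*exp(6*t), 2*t*exp(6*t)]
  [-3*t*exp(6*t), -t*exp(6*t) + exp(6*t), 2*t*exp(6*t)]
  [-6*t*exp(6*t), -2*t*exp(6*t), 4*t*exp(6*t) + exp(6*t)]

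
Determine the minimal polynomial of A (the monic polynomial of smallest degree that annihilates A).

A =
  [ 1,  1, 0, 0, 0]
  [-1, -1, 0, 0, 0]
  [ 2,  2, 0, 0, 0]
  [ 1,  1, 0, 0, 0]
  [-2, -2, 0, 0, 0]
x^2

The characteristic polynomial is χ_A(x) = x^5, so the eigenvalues are known. The minimal polynomial is
  m_A(x) = Π_λ (x − λ)^{k_λ}
where k_λ is the size of the *largest* Jordan block for λ (equivalently, the smallest k with (A − λI)^k v = 0 for every generalised eigenvector v of λ).

  λ = 0: largest Jordan block has size 2, contributing (x − 0)^2

So m_A(x) = x^2 = x^2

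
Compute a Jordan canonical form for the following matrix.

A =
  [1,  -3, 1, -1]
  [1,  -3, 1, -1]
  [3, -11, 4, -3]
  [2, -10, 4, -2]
J_3(0) ⊕ J_1(0)

The characteristic polynomial is
  det(x·I − A) = x^4

Eigenvalues and multiplicities (the geometric multiplicity of λ is n − rank(A − λI), which equals the number of Jordan blocks for λ):
  λ = 0: algebraic multiplicity = 4, geometric multiplicity = 2

Determining the block sizes for each eigenvalue:
  λ = 0: with am = 4 and gm = 2, the partition is not yet determined (e.g. several partitions of 4 into 2 parts exist). Let N = A − (0)·I. Computing rank(N^1) = 2, rank(N^2) = 1, rank(N^3) = 0; the number of blocks of size ≥ j is rank(N^{j−1}) − rank(N^j), giving [2, 1, 1]. So we have 1 block(s) of size 3, 1 block(s) of size 1 → block sizes [3, 1]

Assembling the blocks gives a Jordan form
J =
  [0, 1, 0, 0]
  [0, 0, 1, 0]
  [0, 0, 0, 0]
  [0, 0, 0, 0]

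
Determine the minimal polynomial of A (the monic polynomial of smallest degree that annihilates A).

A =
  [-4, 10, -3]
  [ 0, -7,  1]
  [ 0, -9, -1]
x^3 + 12*x^2 + 48*x + 64

The characteristic polynomial is χ_A(x) = (x + 4)^3, so the eigenvalues are known. The minimal polynomial is
  m_A(x) = Π_λ (x − λ)^{k_λ}
where k_λ is the size of the *largest* Jordan block for λ (equivalently, the smallest k with (A − λI)^k v = 0 for every generalised eigenvector v of λ).

  λ = -4: largest Jordan block has size 3, contributing (x + 4)^3

So m_A(x) = (x + 4)^3 = x^3 + 12*x^2 + 48*x + 64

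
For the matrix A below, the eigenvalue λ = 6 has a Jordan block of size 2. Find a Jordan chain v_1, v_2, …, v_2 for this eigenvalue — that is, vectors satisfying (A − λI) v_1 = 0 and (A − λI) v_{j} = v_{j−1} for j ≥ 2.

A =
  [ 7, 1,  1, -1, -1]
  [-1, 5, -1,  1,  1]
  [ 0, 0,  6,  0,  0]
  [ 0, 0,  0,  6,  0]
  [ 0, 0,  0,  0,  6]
A Jordan chain for λ = 6 of length 2:
v_1 = (1, -1, 0, 0, 0)ᵀ
v_2 = (1, 0, 0, 0, 0)ᵀ

Let N = A − (6)·I. We want v_2 with N^2 v_2 = 0 but N^1 v_2 ≠ 0; then v_{j-1} := N · v_j for j = 2, …, 2.

Pick v_2 = (1, 0, 0, 0, 0)ᵀ.
Then v_1 = N · v_2 = (1, -1, 0, 0, 0)ᵀ.

Sanity check: (A − (6)·I) v_1 = (0, 0, 0, 0, 0)ᵀ = 0. ✓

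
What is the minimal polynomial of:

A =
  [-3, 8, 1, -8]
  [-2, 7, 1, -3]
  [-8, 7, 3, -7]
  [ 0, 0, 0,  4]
x^3 - 7*x^2 + 8*x + 16

The characteristic polynomial is χ_A(x) = (x - 4)^3*(x + 1), so the eigenvalues are known. The minimal polynomial is
  m_A(x) = Π_λ (x − λ)^{k_λ}
where k_λ is the size of the *largest* Jordan block for λ (equivalently, the smallest k with (A − λI)^k v = 0 for every generalised eigenvector v of λ).

  λ = -1: largest Jordan block has size 1, contributing (x + 1)
  λ = 4: largest Jordan block has size 2, contributing (x − 4)^2

So m_A(x) = (x - 4)^2*(x + 1) = x^3 - 7*x^2 + 8*x + 16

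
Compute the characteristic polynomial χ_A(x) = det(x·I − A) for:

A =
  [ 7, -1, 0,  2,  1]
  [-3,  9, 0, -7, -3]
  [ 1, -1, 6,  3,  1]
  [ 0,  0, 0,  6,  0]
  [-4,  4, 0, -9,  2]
x^5 - 30*x^4 + 360*x^3 - 2160*x^2 + 6480*x - 7776

Expanding det(x·I − A) (e.g. by cofactor expansion or by noting that A is similar to its Jordan form J, which has the same characteristic polynomial as A) gives
  χ_A(x) = x^5 - 30*x^4 + 360*x^3 - 2160*x^2 + 6480*x - 7776
which factors as (x - 6)^5. The eigenvalues (with algebraic multiplicities) are λ = 6 with multiplicity 5.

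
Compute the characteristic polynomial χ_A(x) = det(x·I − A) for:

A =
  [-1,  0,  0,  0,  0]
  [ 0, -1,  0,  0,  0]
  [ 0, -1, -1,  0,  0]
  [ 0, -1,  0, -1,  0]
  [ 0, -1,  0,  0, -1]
x^5 + 5*x^4 + 10*x^3 + 10*x^2 + 5*x + 1

Expanding det(x·I − A) (e.g. by cofactor expansion or by noting that A is similar to its Jordan form J, which has the same characteristic polynomial as A) gives
  χ_A(x) = x^5 + 5*x^4 + 10*x^3 + 10*x^2 + 5*x + 1
which factors as (x + 1)^5. The eigenvalues (with algebraic multiplicities) are λ = -1 with multiplicity 5.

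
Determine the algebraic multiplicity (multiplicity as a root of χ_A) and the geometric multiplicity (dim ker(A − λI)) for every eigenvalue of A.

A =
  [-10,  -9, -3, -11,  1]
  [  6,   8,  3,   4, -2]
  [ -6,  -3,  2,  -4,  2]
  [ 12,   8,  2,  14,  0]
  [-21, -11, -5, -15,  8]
λ = 2: alg = 1, geom = 1; λ = 5: alg = 4, geom = 2

Step 1 — factor the characteristic polynomial to read off the algebraic multiplicities:
  χ_A(x) = (x - 5)^4*(x - 2)

Step 2 — compute geometric multiplicities via the rank-nullity identity g(λ) = n − rank(A − λI):
  rank(A − (2)·I) = 4, so dim ker(A − (2)·I) = n − 4 = 1
  rank(A − (5)·I) = 3, so dim ker(A − (5)·I) = n − 3 = 2

Summary:
  λ = 2: algebraic multiplicity = 1, geometric multiplicity = 1
  λ = 5: algebraic multiplicity = 4, geometric multiplicity = 2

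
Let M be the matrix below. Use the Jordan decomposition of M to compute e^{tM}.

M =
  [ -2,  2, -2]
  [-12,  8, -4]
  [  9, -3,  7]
e^{tM} =
  [-6*exp(5*t) + 7*exp(4*t), 2*exp(5*t) - 2*exp(4*t), -2*exp(5*t) + 2*exp(4*t)]
  [-12*exp(5*t) + 12*exp(4*t), 4*exp(5*t) - 3*exp(4*t), -4*exp(5*t) + 4*exp(4*t)]
  [9*exp(5*t) - 9*exp(4*t), -3*exp(5*t) + 3*exp(4*t), 3*exp(5*t) - 2*exp(4*t)]

Strategy: write M = P · J · P⁻¹ where J is a Jordan canonical form, so e^{tM} = P · e^{tJ} · P⁻¹, and e^{tJ} can be computed block-by-block.

M has Jordan form
J =
  [4, 0, 0]
  [0, 4, 0]
  [0, 0, 5]
(up to reordering of blocks).

Per-block formulas:
  For a 1×1 block at λ = 5: exp(t · [5]) = [e^(5t)].
  For a 1×1 block at λ = 4: exp(t · [4]) = [e^(4t)].

After assembling e^{tJ} and conjugating by P, we get:

e^{tM} =
  [-6*exp(5*t) + 7*exp(4*t), 2*exp(5*t) - 2*exp(4*t), -2*exp(5*t) + 2*exp(4*t)]
  [-12*exp(5*t) + 12*exp(4*t), 4*exp(5*t) - 3*exp(4*t), -4*exp(5*t) + 4*exp(4*t)]
  [9*exp(5*t) - 9*exp(4*t), -3*exp(5*t) + 3*exp(4*t), 3*exp(5*t) - 2*exp(4*t)]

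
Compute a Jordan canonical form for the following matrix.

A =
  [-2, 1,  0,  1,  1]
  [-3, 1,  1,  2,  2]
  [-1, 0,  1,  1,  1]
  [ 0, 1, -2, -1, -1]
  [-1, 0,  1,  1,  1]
J_2(0) ⊕ J_2(0) ⊕ J_1(0)

The characteristic polynomial is
  det(x·I − A) = x^5

Eigenvalues and multiplicities (the geometric multiplicity of λ is n − rank(A − λI), which equals the number of Jordan blocks for λ):
  λ = 0: algebraic multiplicity = 5, geometric multiplicity = 3

Determining the block sizes for each eigenvalue:
  λ = 0: with am = 5 and gm = 3, the partition is not yet determined (e.g. several partitions of 5 into 3 parts exist). Let N = A − (0)·I. Computing rank(N^1) = 2, rank(N^2) = 0; the number of blocks of size ≥ j is rank(N^{j−1}) − rank(N^j), giving [3, 2]. So we have 2 block(s) of size 2, 1 block(s) of size 1 → block sizes [2, 2, 1]

Assembling the blocks gives a Jordan form
J =
  [0, 1, 0, 0, 0]
  [0, 0, 0, 0, 0]
  [0, 0, 0, 1, 0]
  [0, 0, 0, 0, 0]
  [0, 0, 0, 0, 0]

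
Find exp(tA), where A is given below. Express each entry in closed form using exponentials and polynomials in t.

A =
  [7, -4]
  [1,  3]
e^{tA} =
  [2*t*exp(5*t) + exp(5*t), -4*t*exp(5*t)]
  [t*exp(5*t), -2*t*exp(5*t) + exp(5*t)]

Strategy: write A = P · J · P⁻¹ where J is a Jordan canonical form, so e^{tA} = P · e^{tJ} · P⁻¹, and e^{tJ} can be computed block-by-block.

A has Jordan form
J =
  [5, 1]
  [0, 5]
(up to reordering of blocks).

Per-block formulas:
  For a 2×2 Jordan block J_2(5): exp(t · J_2(5)) = e^(5t)·(I + t·N), where N is the 2×2 nilpotent shift.

After assembling e^{tJ} and conjugating by P, we get:

e^{tA} =
  [2*t*exp(5*t) + exp(5*t), -4*t*exp(5*t)]
  [t*exp(5*t), -2*t*exp(5*t) + exp(5*t)]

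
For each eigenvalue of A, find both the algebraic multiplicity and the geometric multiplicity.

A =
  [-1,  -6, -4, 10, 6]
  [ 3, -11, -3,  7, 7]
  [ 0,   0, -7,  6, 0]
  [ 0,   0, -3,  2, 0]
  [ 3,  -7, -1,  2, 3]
λ = -4: alg = 3, geom = 1; λ = -1: alg = 2, geom = 2

Step 1 — factor the characteristic polynomial to read off the algebraic multiplicities:
  χ_A(x) = (x + 1)^2*(x + 4)^3

Step 2 — compute geometric multiplicities via the rank-nullity identity g(λ) = n − rank(A − λI):
  rank(A − (-4)·I) = 4, so dim ker(A − (-4)·I) = n − 4 = 1
  rank(A − (-1)·I) = 3, so dim ker(A − (-1)·I) = n − 3 = 2

Summary:
  λ = -4: algebraic multiplicity = 3, geometric multiplicity = 1
  λ = -1: algebraic multiplicity = 2, geometric multiplicity = 2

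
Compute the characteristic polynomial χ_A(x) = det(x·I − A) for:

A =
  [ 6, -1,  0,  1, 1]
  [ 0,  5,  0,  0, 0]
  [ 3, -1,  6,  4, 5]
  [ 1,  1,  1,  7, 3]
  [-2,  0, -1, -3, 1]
x^5 - 25*x^4 + 250*x^3 - 1250*x^2 + 3125*x - 3125

Expanding det(x·I − A) (e.g. by cofactor expansion or by noting that A is similar to its Jordan form J, which has the same characteristic polynomial as A) gives
  χ_A(x) = x^5 - 25*x^4 + 250*x^3 - 1250*x^2 + 3125*x - 3125
which factors as (x - 5)^5. The eigenvalues (with algebraic multiplicities) are λ = 5 with multiplicity 5.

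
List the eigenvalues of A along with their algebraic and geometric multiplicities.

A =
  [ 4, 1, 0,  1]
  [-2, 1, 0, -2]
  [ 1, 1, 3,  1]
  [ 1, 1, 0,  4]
λ = 3: alg = 4, geom = 3

Step 1 — factor the characteristic polynomial to read off the algebraic multiplicities:
  χ_A(x) = (x - 3)^4

Step 2 — compute geometric multiplicities via the rank-nullity identity g(λ) = n − rank(A − λI):
  rank(A − (3)·I) = 1, so dim ker(A − (3)·I) = n − 1 = 3

Summary:
  λ = 3: algebraic multiplicity = 4, geometric multiplicity = 3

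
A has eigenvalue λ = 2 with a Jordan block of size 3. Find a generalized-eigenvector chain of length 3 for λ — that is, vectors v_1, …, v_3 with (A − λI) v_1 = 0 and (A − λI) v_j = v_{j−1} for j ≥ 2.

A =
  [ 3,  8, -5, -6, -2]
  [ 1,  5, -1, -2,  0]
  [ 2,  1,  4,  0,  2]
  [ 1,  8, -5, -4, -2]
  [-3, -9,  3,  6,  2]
A Jordan chain for λ = 2 of length 3:
v_1 = (-1, 0, 1, -1, 0)ᵀ
v_2 = (1, 1, 2, 1, -3)ᵀ
v_3 = (1, 0, 0, 0, 0)ᵀ

Let N = A − (2)·I. We want v_3 with N^3 v_3 = 0 but N^2 v_3 ≠ 0; then v_{j-1} := N · v_j for j = 3, …, 2.

Pick v_3 = (1, 0, 0, 0, 0)ᵀ.
Then v_2 = N · v_3 = (1, 1, 2, 1, -3)ᵀ.
Then v_1 = N · v_2 = (-1, 0, 1, -1, 0)ᵀ.

Sanity check: (A − (2)·I) v_1 = (0, 0, 0, 0, 0)ᵀ = 0. ✓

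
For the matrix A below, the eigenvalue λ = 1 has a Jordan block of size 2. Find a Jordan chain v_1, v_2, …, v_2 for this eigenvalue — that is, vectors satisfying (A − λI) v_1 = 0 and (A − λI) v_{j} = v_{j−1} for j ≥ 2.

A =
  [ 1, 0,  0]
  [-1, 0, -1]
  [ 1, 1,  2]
A Jordan chain for λ = 1 of length 2:
v_1 = (0, -1, 1)ᵀ
v_2 = (1, 0, 0)ᵀ

Let N = A − (1)·I. We want v_2 with N^2 v_2 = 0 but N^1 v_2 ≠ 0; then v_{j-1} := N · v_j for j = 2, …, 2.

Pick v_2 = (1, 0, 0)ᵀ.
Then v_1 = N · v_2 = (0, -1, 1)ᵀ.

Sanity check: (A − (1)·I) v_1 = (0, 0, 0)ᵀ = 0. ✓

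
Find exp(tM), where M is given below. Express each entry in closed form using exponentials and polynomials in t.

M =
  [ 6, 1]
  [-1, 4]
e^{tM} =
  [t*exp(5*t) + exp(5*t), t*exp(5*t)]
  [-t*exp(5*t), -t*exp(5*t) + exp(5*t)]

Strategy: write M = P · J · P⁻¹ where J is a Jordan canonical form, so e^{tM} = P · e^{tJ} · P⁻¹, and e^{tJ} can be computed block-by-block.

M has Jordan form
J =
  [5, 1]
  [0, 5]
(up to reordering of blocks).

Per-block formulas:
  For a 2×2 Jordan block J_2(5): exp(t · J_2(5)) = e^(5t)·(I + t·N), where N is the 2×2 nilpotent shift.

After assembling e^{tJ} and conjugating by P, we get:

e^{tM} =
  [t*exp(5*t) + exp(5*t), t*exp(5*t)]
  [-t*exp(5*t), -t*exp(5*t) + exp(5*t)]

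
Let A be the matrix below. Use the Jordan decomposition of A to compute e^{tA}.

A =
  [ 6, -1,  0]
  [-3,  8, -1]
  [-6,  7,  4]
e^{tA} =
  [3*t^2*exp(6*t)/2 + exp(6*t), -t^2*exp(6*t) - t*exp(6*t), t^2*exp(6*t)/2]
  [-3*t*exp(6*t), 2*t*exp(6*t) + exp(6*t), -t*exp(6*t)]
  [-9*t^2*exp(6*t)/2 - 6*t*exp(6*t), 3*t^2*exp(6*t) + 7*t*exp(6*t), -3*t^2*exp(6*t)/2 - 2*t*exp(6*t) + exp(6*t)]

Strategy: write A = P · J · P⁻¹ where J is a Jordan canonical form, so e^{tA} = P · e^{tJ} · P⁻¹, and e^{tJ} can be computed block-by-block.

A has Jordan form
J =
  [6, 1, 0]
  [0, 6, 1]
  [0, 0, 6]
(up to reordering of blocks).

Per-block formulas:
  For a 3×3 Jordan block J_3(6): exp(t · J_3(6)) = e^(6t)·(I + t·N + (t^2/2)·N^2), where N is the 3×3 nilpotent shift.

After assembling e^{tJ} and conjugating by P, we get:

e^{tA} =
  [3*t^2*exp(6*t)/2 + exp(6*t), -t^2*exp(6*t) - t*exp(6*t), t^2*exp(6*t)/2]
  [-3*t*exp(6*t), 2*t*exp(6*t) + exp(6*t), -t*exp(6*t)]
  [-9*t^2*exp(6*t)/2 - 6*t*exp(6*t), 3*t^2*exp(6*t) + 7*t*exp(6*t), -3*t^2*exp(6*t)/2 - 2*t*exp(6*t) + exp(6*t)]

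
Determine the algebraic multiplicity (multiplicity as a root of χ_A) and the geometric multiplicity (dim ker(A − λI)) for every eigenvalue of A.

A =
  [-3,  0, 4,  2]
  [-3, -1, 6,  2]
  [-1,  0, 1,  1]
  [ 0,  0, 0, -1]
λ = -1: alg = 4, geom = 2

Step 1 — factor the characteristic polynomial to read off the algebraic multiplicities:
  χ_A(x) = (x + 1)^4

Step 2 — compute geometric multiplicities via the rank-nullity identity g(λ) = n − rank(A − λI):
  rank(A − (-1)·I) = 2, so dim ker(A − (-1)·I) = n − 2 = 2

Summary:
  λ = -1: algebraic multiplicity = 4, geometric multiplicity = 2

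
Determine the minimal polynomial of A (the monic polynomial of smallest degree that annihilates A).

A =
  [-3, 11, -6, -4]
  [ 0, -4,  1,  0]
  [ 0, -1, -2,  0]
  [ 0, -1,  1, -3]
x^3 + 9*x^2 + 27*x + 27

The characteristic polynomial is χ_A(x) = (x + 3)^4, so the eigenvalues are known. The minimal polynomial is
  m_A(x) = Π_λ (x − λ)^{k_λ}
where k_λ is the size of the *largest* Jordan block for λ (equivalently, the smallest k with (A − λI)^k v = 0 for every generalised eigenvector v of λ).

  λ = -3: largest Jordan block has size 3, contributing (x + 3)^3

So m_A(x) = (x + 3)^3 = x^3 + 9*x^2 + 27*x + 27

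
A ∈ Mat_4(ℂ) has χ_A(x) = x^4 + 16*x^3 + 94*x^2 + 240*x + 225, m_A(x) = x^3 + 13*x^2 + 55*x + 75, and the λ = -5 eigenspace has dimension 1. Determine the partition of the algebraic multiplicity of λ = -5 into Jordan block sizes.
Block sizes for λ = -5: [2]

Step 1 — from the characteristic polynomial, algebraic multiplicity of λ = -5 is 2. From dim ker(A − (-5)·I) = 1, there are exactly 1 Jordan blocks for λ = -5.
Step 2 — from the minimal polynomial, the factor (x + 5)^2 tells us the largest block for λ = -5 has size 2.
Step 3 — with total size 2, 1 blocks, and largest block 2, the block sizes (in nonincreasing order) are [2].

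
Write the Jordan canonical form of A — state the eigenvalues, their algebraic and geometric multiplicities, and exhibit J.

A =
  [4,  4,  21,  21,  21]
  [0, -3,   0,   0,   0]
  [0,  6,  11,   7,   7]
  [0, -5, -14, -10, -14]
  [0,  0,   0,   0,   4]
J_2(-3) ⊕ J_1(4) ⊕ J_1(4) ⊕ J_1(4)

The characteristic polynomial is
  det(x·I − A) = x^5 - 6*x^4 - 15*x^3 + 116*x^2 + 48*x - 576 = (x - 4)^3*(x + 3)^2

Eigenvalues and multiplicities (the geometric multiplicity of λ is n − rank(A − λI), which equals the number of Jordan blocks for λ):
  λ = -3: algebraic multiplicity = 2, geometric multiplicity = 1
  λ = 4: algebraic multiplicity = 3, geometric multiplicity = 3

Determining the block sizes for each eigenvalue:
  λ = -3: one block (gm = 1), so the single block has size am = 2 → block sizes [2]
  λ = 4: gm = am = 3, so every block has size 1 → block sizes [1, 1, 1]

Assembling the blocks gives a Jordan form
J =
  [-3,  1, 0, 0, 0]
  [ 0, -3, 0, 0, 0]
  [ 0,  0, 4, 0, 0]
  [ 0,  0, 0, 4, 0]
  [ 0,  0, 0, 0, 4]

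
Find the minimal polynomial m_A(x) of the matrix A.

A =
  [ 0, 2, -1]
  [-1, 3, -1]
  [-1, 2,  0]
x^2 - 2*x + 1

The characteristic polynomial is χ_A(x) = (x - 1)^3, so the eigenvalues are known. The minimal polynomial is
  m_A(x) = Π_λ (x − λ)^{k_λ}
where k_λ is the size of the *largest* Jordan block for λ (equivalently, the smallest k with (A − λI)^k v = 0 for every generalised eigenvector v of λ).

  λ = 1: largest Jordan block has size 2, contributing (x − 1)^2

So m_A(x) = (x - 1)^2 = x^2 - 2*x + 1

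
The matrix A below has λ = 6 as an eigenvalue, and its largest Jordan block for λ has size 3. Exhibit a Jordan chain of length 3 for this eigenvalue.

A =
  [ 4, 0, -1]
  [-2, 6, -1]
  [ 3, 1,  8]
A Jordan chain for λ = 6 of length 3:
v_1 = (1, 1, -2)ᵀ
v_2 = (-2, -2, 3)ᵀ
v_3 = (1, 0, 0)ᵀ

Let N = A − (6)·I. We want v_3 with N^3 v_3 = 0 but N^2 v_3 ≠ 0; then v_{j-1} := N · v_j for j = 3, …, 2.

Pick v_3 = (1, 0, 0)ᵀ.
Then v_2 = N · v_3 = (-2, -2, 3)ᵀ.
Then v_1 = N · v_2 = (1, 1, -2)ᵀ.

Sanity check: (A − (6)·I) v_1 = (0, 0, 0)ᵀ = 0. ✓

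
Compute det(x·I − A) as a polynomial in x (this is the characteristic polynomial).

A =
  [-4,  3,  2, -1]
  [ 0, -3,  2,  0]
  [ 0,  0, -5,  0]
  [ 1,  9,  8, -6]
x^4 + 18*x^3 + 120*x^2 + 350*x + 375

Expanding det(x·I − A) (e.g. by cofactor expansion or by noting that A is similar to its Jordan form J, which has the same characteristic polynomial as A) gives
  χ_A(x) = x^4 + 18*x^3 + 120*x^2 + 350*x + 375
which factors as (x + 3)*(x + 5)^3. The eigenvalues (with algebraic multiplicities) are λ = -5 with multiplicity 3, λ = -3 with multiplicity 1.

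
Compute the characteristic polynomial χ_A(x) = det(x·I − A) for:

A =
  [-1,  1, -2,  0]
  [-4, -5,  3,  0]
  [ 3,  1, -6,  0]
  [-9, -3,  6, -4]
x^4 + 16*x^3 + 96*x^2 + 256*x + 256

Expanding det(x·I − A) (e.g. by cofactor expansion or by noting that A is similar to its Jordan form J, which has the same characteristic polynomial as A) gives
  χ_A(x) = x^4 + 16*x^3 + 96*x^2 + 256*x + 256
which factors as (x + 4)^4. The eigenvalues (with algebraic multiplicities) are λ = -4 with multiplicity 4.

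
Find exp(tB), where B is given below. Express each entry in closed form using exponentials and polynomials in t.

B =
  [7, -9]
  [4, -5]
e^{tB} =
  [6*t*exp(t) + exp(t), -9*t*exp(t)]
  [4*t*exp(t), -6*t*exp(t) + exp(t)]

Strategy: write B = P · J · P⁻¹ where J is a Jordan canonical form, so e^{tB} = P · e^{tJ} · P⁻¹, and e^{tJ} can be computed block-by-block.

B has Jordan form
J =
  [1, 1]
  [0, 1]
(up to reordering of blocks).

Per-block formulas:
  For a 2×2 Jordan block J_2(1): exp(t · J_2(1)) = e^(1t)·(I + t·N), where N is the 2×2 nilpotent shift.

After assembling e^{tJ} and conjugating by P, we get:

e^{tB} =
  [6*t*exp(t) + exp(t), -9*t*exp(t)]
  [4*t*exp(t), -6*t*exp(t) + exp(t)]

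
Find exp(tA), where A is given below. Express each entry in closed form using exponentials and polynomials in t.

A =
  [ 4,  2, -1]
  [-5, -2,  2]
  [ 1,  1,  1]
e^{tA} =
  [-t^2*exp(t) + 3*t*exp(t) + exp(t), -t^2*exp(t)/2 + 2*t*exp(t), t^2*exp(t)/2 - t*exp(t)]
  [t^2*exp(t) - 5*t*exp(t), t^2*exp(t)/2 - 3*t*exp(t) + exp(t), -t^2*exp(t)/2 + 2*t*exp(t)]
  [-t^2*exp(t) + t*exp(t), -t^2*exp(t)/2 + t*exp(t), t^2*exp(t)/2 + exp(t)]

Strategy: write A = P · J · P⁻¹ where J is a Jordan canonical form, so e^{tA} = P · e^{tJ} · P⁻¹, and e^{tJ} can be computed block-by-block.

A has Jordan form
J =
  [1, 1, 0]
  [0, 1, 1]
  [0, 0, 1]
(up to reordering of blocks).

Per-block formulas:
  For a 3×3 Jordan block J_3(1): exp(t · J_3(1)) = e^(1t)·(I + t·N + (t^2/2)·N^2), where N is the 3×3 nilpotent shift.

After assembling e^{tJ} and conjugating by P, we get:

e^{tA} =
  [-t^2*exp(t) + 3*t*exp(t) + exp(t), -t^2*exp(t)/2 + 2*t*exp(t), t^2*exp(t)/2 - t*exp(t)]
  [t^2*exp(t) - 5*t*exp(t), t^2*exp(t)/2 - 3*t*exp(t) + exp(t), -t^2*exp(t)/2 + 2*t*exp(t)]
  [-t^2*exp(t) + t*exp(t), -t^2*exp(t)/2 + t*exp(t), t^2*exp(t)/2 + exp(t)]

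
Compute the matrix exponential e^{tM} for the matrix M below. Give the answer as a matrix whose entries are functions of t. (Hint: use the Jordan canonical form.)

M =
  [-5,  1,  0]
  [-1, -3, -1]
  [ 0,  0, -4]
e^{tM} =
  [-t*exp(-4*t) + exp(-4*t), t*exp(-4*t), -t^2*exp(-4*t)/2]
  [-t*exp(-4*t), t*exp(-4*t) + exp(-4*t), -t^2*exp(-4*t)/2 - t*exp(-4*t)]
  [0, 0, exp(-4*t)]

Strategy: write M = P · J · P⁻¹ where J is a Jordan canonical form, so e^{tM} = P · e^{tJ} · P⁻¹, and e^{tJ} can be computed block-by-block.

M has Jordan form
J =
  [-4,  1,  0]
  [ 0, -4,  1]
  [ 0,  0, -4]
(up to reordering of blocks).

Per-block formulas:
  For a 3×3 Jordan block J_3(-4): exp(t · J_3(-4)) = e^(-4t)·(I + t·N + (t^2/2)·N^2), where N is the 3×3 nilpotent shift.

After assembling e^{tJ} and conjugating by P, we get:

e^{tM} =
  [-t*exp(-4*t) + exp(-4*t), t*exp(-4*t), -t^2*exp(-4*t)/2]
  [-t*exp(-4*t), t*exp(-4*t) + exp(-4*t), -t^2*exp(-4*t)/2 - t*exp(-4*t)]
  [0, 0, exp(-4*t)]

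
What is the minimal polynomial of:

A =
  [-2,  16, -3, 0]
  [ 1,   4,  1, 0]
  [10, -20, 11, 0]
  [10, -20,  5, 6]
x^3 - 13*x^2 + 48*x - 36

The characteristic polynomial is χ_A(x) = (x - 6)^3*(x - 1), so the eigenvalues are known. The minimal polynomial is
  m_A(x) = Π_λ (x − λ)^{k_λ}
where k_λ is the size of the *largest* Jordan block for λ (equivalently, the smallest k with (A − λI)^k v = 0 for every generalised eigenvector v of λ).

  λ = 1: largest Jordan block has size 1, contributing (x − 1)
  λ = 6: largest Jordan block has size 2, contributing (x − 6)^2

So m_A(x) = (x - 6)^2*(x - 1) = x^3 - 13*x^2 + 48*x - 36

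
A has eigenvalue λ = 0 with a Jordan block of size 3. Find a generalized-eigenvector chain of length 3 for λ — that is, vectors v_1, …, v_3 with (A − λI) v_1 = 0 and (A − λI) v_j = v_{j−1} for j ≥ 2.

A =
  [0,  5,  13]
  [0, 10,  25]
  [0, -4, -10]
A Jordan chain for λ = 0 of length 3:
v_1 = (-2, 0, 0)ᵀ
v_2 = (5, 10, -4)ᵀ
v_3 = (0, 1, 0)ᵀ

Let N = A − (0)·I. We want v_3 with N^3 v_3 = 0 but N^2 v_3 ≠ 0; then v_{j-1} := N · v_j for j = 3, …, 2.

Pick v_3 = (0, 1, 0)ᵀ.
Then v_2 = N · v_3 = (5, 10, -4)ᵀ.
Then v_1 = N · v_2 = (-2, 0, 0)ᵀ.

Sanity check: (A − (0)·I) v_1 = (0, 0, 0)ᵀ = 0. ✓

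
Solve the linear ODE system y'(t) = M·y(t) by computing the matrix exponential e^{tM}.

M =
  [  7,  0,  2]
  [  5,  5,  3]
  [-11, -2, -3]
e^{tM} =
  [-3*t^2*exp(3*t) + 4*t*exp(3*t) + exp(3*t), -2*t^2*exp(3*t), -2*t^2*exp(3*t) + 2*t*exp(3*t)]
  [-3*t^2*exp(3*t)/2 + 5*t*exp(3*t), -t^2*exp(3*t) + 2*t*exp(3*t) + exp(3*t), -t^2*exp(3*t) + 3*t*exp(3*t)]
  [6*t^2*exp(3*t) - 11*t*exp(3*t), 4*t^2*exp(3*t) - 2*t*exp(3*t), 4*t^2*exp(3*t) - 6*t*exp(3*t) + exp(3*t)]

Strategy: write M = P · J · P⁻¹ where J is a Jordan canonical form, so e^{tM} = P · e^{tJ} · P⁻¹, and e^{tJ} can be computed block-by-block.

M has Jordan form
J =
  [3, 1, 0]
  [0, 3, 1]
  [0, 0, 3]
(up to reordering of blocks).

Per-block formulas:
  For a 3×3 Jordan block J_3(3): exp(t · J_3(3)) = e^(3t)·(I + t·N + (t^2/2)·N^2), where N is the 3×3 nilpotent shift.

After assembling e^{tJ} and conjugating by P, we get:

e^{tM} =
  [-3*t^2*exp(3*t) + 4*t*exp(3*t) + exp(3*t), -2*t^2*exp(3*t), -2*t^2*exp(3*t) + 2*t*exp(3*t)]
  [-3*t^2*exp(3*t)/2 + 5*t*exp(3*t), -t^2*exp(3*t) + 2*t*exp(3*t) + exp(3*t), -t^2*exp(3*t) + 3*t*exp(3*t)]
  [6*t^2*exp(3*t) - 11*t*exp(3*t), 4*t^2*exp(3*t) - 2*t*exp(3*t), 4*t^2*exp(3*t) - 6*t*exp(3*t) + exp(3*t)]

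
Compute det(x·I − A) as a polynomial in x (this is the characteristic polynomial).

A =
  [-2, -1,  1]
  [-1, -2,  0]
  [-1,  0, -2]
x^3 + 6*x^2 + 12*x + 8

Expanding det(x·I − A) (e.g. by cofactor expansion or by noting that A is similar to its Jordan form J, which has the same characteristic polynomial as A) gives
  χ_A(x) = x^3 + 6*x^2 + 12*x + 8
which factors as (x + 2)^3. The eigenvalues (with algebraic multiplicities) are λ = -2 with multiplicity 3.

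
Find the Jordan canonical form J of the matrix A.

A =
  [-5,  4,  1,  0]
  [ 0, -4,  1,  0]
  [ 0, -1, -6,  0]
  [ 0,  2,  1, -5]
J_3(-5) ⊕ J_1(-5)

The characteristic polynomial is
  det(x·I − A) = x^4 + 20*x^3 + 150*x^2 + 500*x + 625 = (x + 5)^4

Eigenvalues and multiplicities (the geometric multiplicity of λ is n − rank(A − λI), which equals the number of Jordan blocks for λ):
  λ = -5: algebraic multiplicity = 4, geometric multiplicity = 2

Determining the block sizes for each eigenvalue:
  λ = -5: with am = 4 and gm = 2, the partition is not yet determined (e.g. several partitions of 4 into 2 parts exist). Let N = A − (-5)·I. Computing rank(N^1) = 2, rank(N^2) = 1, rank(N^3) = 0; the number of blocks of size ≥ j is rank(N^{j−1}) − rank(N^j), giving [2, 1, 1]. So we have 1 block(s) of size 3, 1 block(s) of size 1 → block sizes [3, 1]

Assembling the blocks gives a Jordan form
J =
  [-5,  1,  0,  0]
  [ 0, -5,  1,  0]
  [ 0,  0, -5,  0]
  [ 0,  0,  0, -5]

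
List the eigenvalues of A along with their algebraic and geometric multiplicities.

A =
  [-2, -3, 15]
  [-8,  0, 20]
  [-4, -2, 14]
λ = 4: alg = 3, geom = 2

Step 1 — factor the characteristic polynomial to read off the algebraic multiplicities:
  χ_A(x) = (x - 4)^3

Step 2 — compute geometric multiplicities via the rank-nullity identity g(λ) = n − rank(A − λI):
  rank(A − (4)·I) = 1, so dim ker(A − (4)·I) = n − 1 = 2

Summary:
  λ = 4: algebraic multiplicity = 3, geometric multiplicity = 2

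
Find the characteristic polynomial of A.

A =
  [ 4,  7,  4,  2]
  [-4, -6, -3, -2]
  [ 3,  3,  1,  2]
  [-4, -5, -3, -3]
x^4 + 4*x^3 + 6*x^2 + 4*x + 1

Expanding det(x·I − A) (e.g. by cofactor expansion or by noting that A is similar to its Jordan form J, which has the same characteristic polynomial as A) gives
  χ_A(x) = x^4 + 4*x^3 + 6*x^2 + 4*x + 1
which factors as (x + 1)^4. The eigenvalues (with algebraic multiplicities) are λ = -1 with multiplicity 4.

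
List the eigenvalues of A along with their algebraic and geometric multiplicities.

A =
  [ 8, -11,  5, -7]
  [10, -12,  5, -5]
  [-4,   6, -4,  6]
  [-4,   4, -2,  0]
λ = -2: alg = 4, geom = 2

Step 1 — factor the characteristic polynomial to read off the algebraic multiplicities:
  χ_A(x) = (x + 2)^4

Step 2 — compute geometric multiplicities via the rank-nullity identity g(λ) = n − rank(A − λI):
  rank(A − (-2)·I) = 2, so dim ker(A − (-2)·I) = n − 2 = 2

Summary:
  λ = -2: algebraic multiplicity = 4, geometric multiplicity = 2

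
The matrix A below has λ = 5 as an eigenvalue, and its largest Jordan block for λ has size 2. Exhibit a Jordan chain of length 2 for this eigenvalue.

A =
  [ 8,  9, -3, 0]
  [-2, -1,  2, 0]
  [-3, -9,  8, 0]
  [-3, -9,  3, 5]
A Jordan chain for λ = 5 of length 2:
v_1 = (3, -2, -3, -3)ᵀ
v_2 = (1, 0, 0, 0)ᵀ

Let N = A − (5)·I. We want v_2 with N^2 v_2 = 0 but N^1 v_2 ≠ 0; then v_{j-1} := N · v_j for j = 2, …, 2.

Pick v_2 = (1, 0, 0, 0)ᵀ.
Then v_1 = N · v_2 = (3, -2, -3, -3)ᵀ.

Sanity check: (A − (5)·I) v_1 = (0, 0, 0, 0)ᵀ = 0. ✓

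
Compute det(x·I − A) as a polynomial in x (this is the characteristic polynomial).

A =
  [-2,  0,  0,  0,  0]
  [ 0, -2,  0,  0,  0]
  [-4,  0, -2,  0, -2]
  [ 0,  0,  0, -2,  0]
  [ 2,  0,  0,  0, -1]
x^5 + 9*x^4 + 32*x^3 + 56*x^2 + 48*x + 16

Expanding det(x·I − A) (e.g. by cofactor expansion or by noting that A is similar to its Jordan form J, which has the same characteristic polynomial as A) gives
  χ_A(x) = x^5 + 9*x^4 + 32*x^3 + 56*x^2 + 48*x + 16
which factors as (x + 1)*(x + 2)^4. The eigenvalues (with algebraic multiplicities) are λ = -2 with multiplicity 4, λ = -1 with multiplicity 1.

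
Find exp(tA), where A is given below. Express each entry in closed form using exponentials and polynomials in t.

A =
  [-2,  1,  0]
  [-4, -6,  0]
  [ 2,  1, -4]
e^{tA} =
  [2*t*exp(-4*t) + exp(-4*t), t*exp(-4*t), 0]
  [-4*t*exp(-4*t), -2*t*exp(-4*t) + exp(-4*t), 0]
  [2*t*exp(-4*t), t*exp(-4*t), exp(-4*t)]

Strategy: write A = P · J · P⁻¹ where J is a Jordan canonical form, so e^{tA} = P · e^{tJ} · P⁻¹, and e^{tJ} can be computed block-by-block.

A has Jordan form
J =
  [-4,  1,  0]
  [ 0, -4,  0]
  [ 0,  0, -4]
(up to reordering of blocks).

Per-block formulas:
  For a 2×2 Jordan block J_2(-4): exp(t · J_2(-4)) = e^(-4t)·(I + t·N), where N is the 2×2 nilpotent shift.
  For a 1×1 block at λ = -4: exp(t · [-4]) = [e^(-4t)].

After assembling e^{tJ} and conjugating by P, we get:

e^{tA} =
  [2*t*exp(-4*t) + exp(-4*t), t*exp(-4*t), 0]
  [-4*t*exp(-4*t), -2*t*exp(-4*t) + exp(-4*t), 0]
  [2*t*exp(-4*t), t*exp(-4*t), exp(-4*t)]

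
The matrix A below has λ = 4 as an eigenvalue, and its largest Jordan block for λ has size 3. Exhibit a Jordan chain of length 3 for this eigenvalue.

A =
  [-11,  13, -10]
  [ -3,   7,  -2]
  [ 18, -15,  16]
A Jordan chain for λ = 4 of length 3:
v_1 = (6, 0, -9)ᵀ
v_2 = (-15, -3, 18)ᵀ
v_3 = (1, 0, 0)ᵀ

Let N = A − (4)·I. We want v_3 with N^3 v_3 = 0 but N^2 v_3 ≠ 0; then v_{j-1} := N · v_j for j = 3, …, 2.

Pick v_3 = (1, 0, 0)ᵀ.
Then v_2 = N · v_3 = (-15, -3, 18)ᵀ.
Then v_1 = N · v_2 = (6, 0, -9)ᵀ.

Sanity check: (A − (4)·I) v_1 = (0, 0, 0)ᵀ = 0. ✓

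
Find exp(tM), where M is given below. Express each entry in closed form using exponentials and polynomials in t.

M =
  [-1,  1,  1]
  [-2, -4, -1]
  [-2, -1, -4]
e^{tM} =
  [2*t*exp(-3*t) + exp(-3*t), t*exp(-3*t), t*exp(-3*t)]
  [-2*t*exp(-3*t), -t*exp(-3*t) + exp(-3*t), -t*exp(-3*t)]
  [-2*t*exp(-3*t), -t*exp(-3*t), -t*exp(-3*t) + exp(-3*t)]

Strategy: write M = P · J · P⁻¹ where J is a Jordan canonical form, so e^{tM} = P · e^{tJ} · P⁻¹, and e^{tJ} can be computed block-by-block.

M has Jordan form
J =
  [-3,  1,  0]
  [ 0, -3,  0]
  [ 0,  0, -3]
(up to reordering of blocks).

Per-block formulas:
  For a 1×1 block at λ = -3: exp(t · [-3]) = [e^(-3t)].
  For a 2×2 Jordan block J_2(-3): exp(t · J_2(-3)) = e^(-3t)·(I + t·N), where N is the 2×2 nilpotent shift.

After assembling e^{tJ} and conjugating by P, we get:

e^{tM} =
  [2*t*exp(-3*t) + exp(-3*t), t*exp(-3*t), t*exp(-3*t)]
  [-2*t*exp(-3*t), -t*exp(-3*t) + exp(-3*t), -t*exp(-3*t)]
  [-2*t*exp(-3*t), -t*exp(-3*t), -t*exp(-3*t) + exp(-3*t)]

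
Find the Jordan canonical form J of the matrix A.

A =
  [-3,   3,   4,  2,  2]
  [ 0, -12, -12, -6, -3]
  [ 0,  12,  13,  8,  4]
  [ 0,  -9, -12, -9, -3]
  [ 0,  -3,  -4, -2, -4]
J_3(-3) ⊕ J_1(-3) ⊕ J_1(-3)

The characteristic polynomial is
  det(x·I − A) = x^5 + 15*x^4 + 90*x^3 + 270*x^2 + 405*x + 243 = (x + 3)^5

Eigenvalues and multiplicities (the geometric multiplicity of λ is n − rank(A − λI), which equals the number of Jordan blocks for λ):
  λ = -3: algebraic multiplicity = 5, geometric multiplicity = 3

Determining the block sizes for each eigenvalue:
  λ = -3: with am = 5 and gm = 3, the partition is not yet determined (e.g. several partitions of 5 into 3 parts exist). Let N = A − (-3)·I. Computing rank(N^1) = 2, rank(N^2) = 1, rank(N^3) = 0; the number of blocks of size ≥ j is rank(N^{j−1}) − rank(N^j), giving [3, 1, 1]. So we have 1 block(s) of size 3, 2 block(s) of size 1 → block sizes [3, 1, 1]

Assembling the blocks gives a Jordan form
J =
  [-3,  1,  0,  0,  0]
  [ 0, -3,  1,  0,  0]
  [ 0,  0, -3,  0,  0]
  [ 0,  0,  0, -3,  0]
  [ 0,  0,  0,  0, -3]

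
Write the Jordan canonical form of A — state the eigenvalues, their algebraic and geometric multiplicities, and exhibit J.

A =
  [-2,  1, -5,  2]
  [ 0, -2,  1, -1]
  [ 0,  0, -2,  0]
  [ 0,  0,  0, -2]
J_3(-2) ⊕ J_1(-2)

The characteristic polynomial is
  det(x·I − A) = x^4 + 8*x^3 + 24*x^2 + 32*x + 16 = (x + 2)^4

Eigenvalues and multiplicities (the geometric multiplicity of λ is n − rank(A − λI), which equals the number of Jordan blocks for λ):
  λ = -2: algebraic multiplicity = 4, geometric multiplicity = 2

Determining the block sizes for each eigenvalue:
  λ = -2: with am = 4 and gm = 2, the partition is not yet determined (e.g. several partitions of 4 into 2 parts exist). Let N = A − (-2)·I. Computing rank(N^1) = 2, rank(N^2) = 1, rank(N^3) = 0; the number of blocks of size ≥ j is rank(N^{j−1}) − rank(N^j), giving [2, 1, 1]. So we have 1 block(s) of size 3, 1 block(s) of size 1 → block sizes [3, 1]

Assembling the blocks gives a Jordan form
J =
  [-2,  1,  0,  0]
  [ 0, -2,  1,  0]
  [ 0,  0, -2,  0]
  [ 0,  0,  0, -2]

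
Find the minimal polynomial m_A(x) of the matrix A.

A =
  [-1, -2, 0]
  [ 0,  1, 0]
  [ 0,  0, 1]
x^2 - 1

The characteristic polynomial is χ_A(x) = (x - 1)^2*(x + 1), so the eigenvalues are known. The minimal polynomial is
  m_A(x) = Π_λ (x − λ)^{k_λ}
where k_λ is the size of the *largest* Jordan block for λ (equivalently, the smallest k with (A − λI)^k v = 0 for every generalised eigenvector v of λ).

  λ = -1: largest Jordan block has size 1, contributing (x + 1)
  λ = 1: largest Jordan block has size 1, contributing (x − 1)

So m_A(x) = (x - 1)*(x + 1) = x^2 - 1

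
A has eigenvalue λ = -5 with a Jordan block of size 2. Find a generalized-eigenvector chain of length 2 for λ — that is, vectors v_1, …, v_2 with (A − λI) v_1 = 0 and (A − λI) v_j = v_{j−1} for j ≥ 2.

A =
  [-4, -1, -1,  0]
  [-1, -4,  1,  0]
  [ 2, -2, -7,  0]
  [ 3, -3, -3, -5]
A Jordan chain for λ = -5 of length 2:
v_1 = (1, -1, 2, 3)ᵀ
v_2 = (1, 0, 0, 0)ᵀ

Let N = A − (-5)·I. We want v_2 with N^2 v_2 = 0 but N^1 v_2 ≠ 0; then v_{j-1} := N · v_j for j = 2, …, 2.

Pick v_2 = (1, 0, 0, 0)ᵀ.
Then v_1 = N · v_2 = (1, -1, 2, 3)ᵀ.

Sanity check: (A − (-5)·I) v_1 = (0, 0, 0, 0)ᵀ = 0. ✓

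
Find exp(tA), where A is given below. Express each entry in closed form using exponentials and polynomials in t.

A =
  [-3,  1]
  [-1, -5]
e^{tA} =
  [t*exp(-4*t) + exp(-4*t), t*exp(-4*t)]
  [-t*exp(-4*t), -t*exp(-4*t) + exp(-4*t)]

Strategy: write A = P · J · P⁻¹ where J is a Jordan canonical form, so e^{tA} = P · e^{tJ} · P⁻¹, and e^{tJ} can be computed block-by-block.

A has Jordan form
J =
  [-4,  1]
  [ 0, -4]
(up to reordering of blocks).

Per-block formulas:
  For a 2×2 Jordan block J_2(-4): exp(t · J_2(-4)) = e^(-4t)·(I + t·N), where N is the 2×2 nilpotent shift.

After assembling e^{tJ} and conjugating by P, we get:

e^{tA} =
  [t*exp(-4*t) + exp(-4*t), t*exp(-4*t)]
  [-t*exp(-4*t), -t*exp(-4*t) + exp(-4*t)]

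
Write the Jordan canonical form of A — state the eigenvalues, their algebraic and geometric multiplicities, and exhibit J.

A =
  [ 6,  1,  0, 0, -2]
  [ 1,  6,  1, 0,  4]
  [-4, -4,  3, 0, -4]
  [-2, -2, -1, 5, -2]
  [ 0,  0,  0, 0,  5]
J_3(5) ⊕ J_1(5) ⊕ J_1(5)

The characteristic polynomial is
  det(x·I − A) = x^5 - 25*x^4 + 250*x^3 - 1250*x^2 + 3125*x - 3125 = (x - 5)^5

Eigenvalues and multiplicities (the geometric multiplicity of λ is n − rank(A − λI), which equals the number of Jordan blocks for λ):
  λ = 5: algebraic multiplicity = 5, geometric multiplicity = 3

Determining the block sizes for each eigenvalue:
  λ = 5: with am = 5 and gm = 3, the partition is not yet determined (e.g. several partitions of 5 into 3 parts exist). Let N = A − (5)·I. Computing rank(N^1) = 2, rank(N^2) = 1, rank(N^3) = 0; the number of blocks of size ≥ j is rank(N^{j−1}) − rank(N^j), giving [3, 1, 1]. So we have 1 block(s) of size 3, 2 block(s) of size 1 → block sizes [3, 1, 1]

Assembling the blocks gives a Jordan form
J =
  [5, 1, 0, 0, 0]
  [0, 5, 1, 0, 0]
  [0, 0, 5, 0, 0]
  [0, 0, 0, 5, 0]
  [0, 0, 0, 0, 5]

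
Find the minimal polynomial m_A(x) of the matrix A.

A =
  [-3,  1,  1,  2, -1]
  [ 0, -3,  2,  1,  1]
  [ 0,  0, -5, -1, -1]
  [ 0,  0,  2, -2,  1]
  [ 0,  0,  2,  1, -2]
x^3 + 9*x^2 + 27*x + 27

The characteristic polynomial is χ_A(x) = (x + 3)^5, so the eigenvalues are known. The minimal polynomial is
  m_A(x) = Π_λ (x − λ)^{k_λ}
where k_λ is the size of the *largest* Jordan block for λ (equivalently, the smallest k with (A − λI)^k v = 0 for every generalised eigenvector v of λ).

  λ = -3: largest Jordan block has size 3, contributing (x + 3)^3

So m_A(x) = (x + 3)^3 = x^3 + 9*x^2 + 27*x + 27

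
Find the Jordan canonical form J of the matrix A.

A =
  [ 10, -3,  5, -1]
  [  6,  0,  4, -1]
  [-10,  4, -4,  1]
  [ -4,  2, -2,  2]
J_2(2) ⊕ J_2(2)

The characteristic polynomial is
  det(x·I − A) = x^4 - 8*x^3 + 24*x^2 - 32*x + 16 = (x - 2)^4

Eigenvalues and multiplicities (the geometric multiplicity of λ is n − rank(A − λI), which equals the number of Jordan blocks for λ):
  λ = 2: algebraic multiplicity = 4, geometric multiplicity = 2

Determining the block sizes for each eigenvalue:
  λ = 2: with am = 4 and gm = 2, the partition is not yet determined (e.g. several partitions of 4 into 2 parts exist). Let N = A − (2)·I. Computing rank(N^1) = 2, rank(N^2) = 0; the number of blocks of size ≥ j is rank(N^{j−1}) − rank(N^j), giving [2, 2]. So we have 2 block(s) of size 2 → block sizes [2, 2]

Assembling the blocks gives a Jordan form
J =
  [2, 1, 0, 0]
  [0, 2, 0, 0]
  [0, 0, 2, 1]
  [0, 0, 0, 2]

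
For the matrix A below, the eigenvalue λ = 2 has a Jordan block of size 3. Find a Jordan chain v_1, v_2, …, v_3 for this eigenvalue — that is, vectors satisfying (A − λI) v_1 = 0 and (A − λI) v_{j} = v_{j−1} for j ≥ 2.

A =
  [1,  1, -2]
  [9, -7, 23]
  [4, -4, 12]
A Jordan chain for λ = 2 of length 3:
v_1 = (2, 2, 0)ᵀ
v_2 = (-1, 9, 4)ᵀ
v_3 = (1, 0, 0)ᵀ

Let N = A − (2)·I. We want v_3 with N^3 v_3 = 0 but N^2 v_3 ≠ 0; then v_{j-1} := N · v_j for j = 3, …, 2.

Pick v_3 = (1, 0, 0)ᵀ.
Then v_2 = N · v_3 = (-1, 9, 4)ᵀ.
Then v_1 = N · v_2 = (2, 2, 0)ᵀ.

Sanity check: (A − (2)·I) v_1 = (0, 0, 0)ᵀ = 0. ✓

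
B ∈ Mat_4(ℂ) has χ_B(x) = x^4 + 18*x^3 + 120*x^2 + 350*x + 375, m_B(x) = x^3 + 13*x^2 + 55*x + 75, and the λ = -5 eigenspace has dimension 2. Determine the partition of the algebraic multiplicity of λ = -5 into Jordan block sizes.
Block sizes for λ = -5: [2, 1]

Step 1 — from the characteristic polynomial, algebraic multiplicity of λ = -5 is 3. From dim ker(B − (-5)·I) = 2, there are exactly 2 Jordan blocks for λ = -5.
Step 2 — from the minimal polynomial, the factor (x + 5)^2 tells us the largest block for λ = -5 has size 2.
Step 3 — with total size 3, 2 blocks, and largest block 2, the block sizes (in nonincreasing order) are [2, 1].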